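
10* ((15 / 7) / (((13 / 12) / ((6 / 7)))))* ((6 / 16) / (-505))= -810 / 64337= -0.01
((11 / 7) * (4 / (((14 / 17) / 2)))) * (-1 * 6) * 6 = -26928 / 49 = -549.55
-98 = -98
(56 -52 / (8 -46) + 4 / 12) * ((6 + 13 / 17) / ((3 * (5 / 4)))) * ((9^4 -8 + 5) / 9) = 661457368 / 8721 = 75846.50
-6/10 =-3/5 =-0.60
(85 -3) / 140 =0.59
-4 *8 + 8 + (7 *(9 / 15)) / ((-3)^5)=-9727 / 405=-24.02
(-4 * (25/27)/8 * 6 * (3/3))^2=625/81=7.72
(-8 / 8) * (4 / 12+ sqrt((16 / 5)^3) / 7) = -64 * sqrt(5) / 175 -1 / 3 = -1.15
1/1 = 1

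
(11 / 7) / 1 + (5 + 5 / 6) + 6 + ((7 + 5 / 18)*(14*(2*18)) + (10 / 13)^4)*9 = 39619800587 / 1199562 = 33028.56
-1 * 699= -699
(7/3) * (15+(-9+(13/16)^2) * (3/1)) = -5985/256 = -23.38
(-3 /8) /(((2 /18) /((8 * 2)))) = -54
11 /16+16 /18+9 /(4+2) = 443 /144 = 3.08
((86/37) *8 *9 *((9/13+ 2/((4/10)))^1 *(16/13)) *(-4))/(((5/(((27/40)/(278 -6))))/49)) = -8192016/71825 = -114.06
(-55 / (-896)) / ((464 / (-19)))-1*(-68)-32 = 14965739 / 415744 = 36.00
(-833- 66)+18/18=-898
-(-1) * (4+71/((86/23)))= 1977/86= 22.99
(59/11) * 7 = 413/11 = 37.55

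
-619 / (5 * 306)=-619 / 1530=-0.40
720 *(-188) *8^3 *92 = -6375997440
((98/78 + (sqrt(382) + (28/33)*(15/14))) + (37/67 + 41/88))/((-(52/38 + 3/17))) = -323*sqrt(382)/499 - 21495973/10431096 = -14.71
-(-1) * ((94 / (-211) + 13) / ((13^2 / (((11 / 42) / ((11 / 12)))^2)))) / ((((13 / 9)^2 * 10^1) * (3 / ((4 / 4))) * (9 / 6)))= 95364 / 1476460895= 0.00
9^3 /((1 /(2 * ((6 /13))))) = 672.92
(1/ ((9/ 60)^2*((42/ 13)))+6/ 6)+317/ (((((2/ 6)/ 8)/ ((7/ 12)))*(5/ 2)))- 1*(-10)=1700959/ 945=1799.96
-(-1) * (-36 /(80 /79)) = -711 /20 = -35.55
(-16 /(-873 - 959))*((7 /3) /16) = 7 /5496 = 0.00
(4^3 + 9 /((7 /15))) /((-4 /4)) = -583 /7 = -83.29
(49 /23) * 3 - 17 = -244 /23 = -10.61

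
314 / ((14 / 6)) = 942 / 7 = 134.57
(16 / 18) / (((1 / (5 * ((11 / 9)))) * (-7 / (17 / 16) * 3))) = -935 / 3402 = -0.27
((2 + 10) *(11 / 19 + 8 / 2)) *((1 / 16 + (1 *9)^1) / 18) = 4205 / 152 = 27.66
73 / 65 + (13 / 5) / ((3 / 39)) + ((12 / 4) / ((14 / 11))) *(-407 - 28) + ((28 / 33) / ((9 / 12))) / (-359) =-6406605503 / 6468462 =-990.44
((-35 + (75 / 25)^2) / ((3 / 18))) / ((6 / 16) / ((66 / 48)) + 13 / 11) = -429 / 4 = -107.25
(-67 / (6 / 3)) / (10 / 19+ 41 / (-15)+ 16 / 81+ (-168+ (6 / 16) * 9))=2062260 / 10258019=0.20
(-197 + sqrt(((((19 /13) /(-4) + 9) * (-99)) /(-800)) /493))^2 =795926063651 /20508800 - 591 * sqrt(63308102) /256360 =38790.66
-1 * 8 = -8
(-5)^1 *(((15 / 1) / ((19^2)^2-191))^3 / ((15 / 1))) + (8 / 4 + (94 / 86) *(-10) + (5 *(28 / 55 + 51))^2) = 50273605847211874741 / 758037572059768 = 66320.73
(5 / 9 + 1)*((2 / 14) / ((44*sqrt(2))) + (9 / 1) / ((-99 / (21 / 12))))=-49 / 198 + sqrt(2) / 396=-0.24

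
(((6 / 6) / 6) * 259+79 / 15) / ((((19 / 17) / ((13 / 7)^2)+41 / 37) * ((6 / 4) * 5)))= 154455353 / 34254000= 4.51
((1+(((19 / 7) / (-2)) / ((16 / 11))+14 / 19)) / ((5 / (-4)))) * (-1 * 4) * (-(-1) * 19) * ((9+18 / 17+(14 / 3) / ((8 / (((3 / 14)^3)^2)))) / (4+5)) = 279665747647 / 5120084480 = 54.62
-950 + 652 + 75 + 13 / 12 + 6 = -2591 / 12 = -215.92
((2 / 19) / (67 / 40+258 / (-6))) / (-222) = 40 / 3486177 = 0.00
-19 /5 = -3.80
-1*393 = -393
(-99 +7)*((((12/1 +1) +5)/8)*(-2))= 414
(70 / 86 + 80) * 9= 31275 / 43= 727.33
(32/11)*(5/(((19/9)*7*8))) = 180/1463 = 0.12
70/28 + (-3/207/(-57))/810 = 2.50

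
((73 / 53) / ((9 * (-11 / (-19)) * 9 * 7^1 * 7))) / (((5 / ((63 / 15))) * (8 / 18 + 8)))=73 / 1224300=0.00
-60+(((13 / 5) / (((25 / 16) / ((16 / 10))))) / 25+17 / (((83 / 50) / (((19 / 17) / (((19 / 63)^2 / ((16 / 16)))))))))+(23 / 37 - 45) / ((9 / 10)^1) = 136515240874 / 8205328125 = 16.64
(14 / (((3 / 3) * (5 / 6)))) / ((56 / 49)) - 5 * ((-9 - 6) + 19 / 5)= 707 / 10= 70.70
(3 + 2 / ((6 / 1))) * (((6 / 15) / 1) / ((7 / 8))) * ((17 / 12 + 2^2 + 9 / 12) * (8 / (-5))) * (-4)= 60.14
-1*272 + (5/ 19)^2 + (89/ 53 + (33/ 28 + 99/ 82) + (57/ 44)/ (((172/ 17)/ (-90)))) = -279.39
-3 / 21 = -1 / 7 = -0.14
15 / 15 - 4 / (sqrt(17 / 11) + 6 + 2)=4 * sqrt(187) / 687 + 335 / 687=0.57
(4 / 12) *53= 53 / 3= 17.67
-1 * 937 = -937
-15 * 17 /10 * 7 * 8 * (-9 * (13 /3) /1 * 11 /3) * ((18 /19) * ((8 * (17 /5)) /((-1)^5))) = -499891392 /95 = -5262014.65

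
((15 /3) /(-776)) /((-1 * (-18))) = -5 /13968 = -0.00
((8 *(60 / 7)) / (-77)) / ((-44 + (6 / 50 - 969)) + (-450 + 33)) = 12000 / 19267633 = 0.00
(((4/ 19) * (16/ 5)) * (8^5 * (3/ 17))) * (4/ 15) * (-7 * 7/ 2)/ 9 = -205520896/ 72675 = -2827.94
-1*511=-511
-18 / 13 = -1.38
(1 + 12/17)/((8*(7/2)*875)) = 29/416500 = 0.00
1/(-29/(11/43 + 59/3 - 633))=79087/3741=21.14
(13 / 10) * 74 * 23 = 2212.60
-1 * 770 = -770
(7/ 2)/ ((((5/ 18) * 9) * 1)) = 7/ 5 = 1.40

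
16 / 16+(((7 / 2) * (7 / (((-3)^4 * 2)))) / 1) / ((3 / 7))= 1315 / 972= 1.35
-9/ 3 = -3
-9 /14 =-0.64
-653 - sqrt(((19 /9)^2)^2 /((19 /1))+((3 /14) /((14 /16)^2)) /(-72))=-654.02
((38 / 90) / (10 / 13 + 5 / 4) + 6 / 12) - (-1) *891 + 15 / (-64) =269581957 / 302400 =891.47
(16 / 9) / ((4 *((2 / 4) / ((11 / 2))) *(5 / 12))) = 176 / 15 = 11.73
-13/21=-0.62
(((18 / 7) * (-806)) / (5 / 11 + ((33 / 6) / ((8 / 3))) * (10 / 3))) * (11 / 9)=-345.61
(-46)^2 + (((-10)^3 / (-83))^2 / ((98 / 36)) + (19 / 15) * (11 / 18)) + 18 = 199426447229 / 91141470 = 2188.10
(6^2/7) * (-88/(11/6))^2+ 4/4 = 82951/7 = 11850.14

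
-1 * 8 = -8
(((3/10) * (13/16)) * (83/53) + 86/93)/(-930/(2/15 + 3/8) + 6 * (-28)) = -0.00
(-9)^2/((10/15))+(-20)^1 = 101.50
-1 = -1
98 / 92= 49 / 46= 1.07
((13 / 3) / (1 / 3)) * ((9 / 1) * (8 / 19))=936 / 19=49.26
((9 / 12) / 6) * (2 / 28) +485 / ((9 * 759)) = 61151 / 765072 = 0.08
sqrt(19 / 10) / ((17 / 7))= 7 * sqrt(190) / 170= 0.57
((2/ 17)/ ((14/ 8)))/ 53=8/ 6307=0.00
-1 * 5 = -5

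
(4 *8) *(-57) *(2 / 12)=-304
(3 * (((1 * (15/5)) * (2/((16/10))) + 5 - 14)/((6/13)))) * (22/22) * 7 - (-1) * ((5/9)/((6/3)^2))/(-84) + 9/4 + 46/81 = -2141525/9072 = -236.06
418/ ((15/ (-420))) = -11704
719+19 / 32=23027 / 32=719.59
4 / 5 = 0.80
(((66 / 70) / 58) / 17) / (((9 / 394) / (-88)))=-190696 / 51765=-3.68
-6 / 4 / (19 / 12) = -18 / 19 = -0.95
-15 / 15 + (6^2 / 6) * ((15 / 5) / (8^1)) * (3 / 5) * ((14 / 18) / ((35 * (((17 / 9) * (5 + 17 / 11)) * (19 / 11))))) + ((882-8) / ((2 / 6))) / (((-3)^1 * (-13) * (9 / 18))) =448328719 / 3359200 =133.46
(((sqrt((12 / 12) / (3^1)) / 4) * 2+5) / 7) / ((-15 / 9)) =-3 / 7 - sqrt(3) / 70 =-0.45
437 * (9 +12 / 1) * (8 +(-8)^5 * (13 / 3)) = -1303011640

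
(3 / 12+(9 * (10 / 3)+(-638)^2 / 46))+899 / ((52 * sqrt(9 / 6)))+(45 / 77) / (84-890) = 899 * sqrt(6) / 156+25348321931 / 2854852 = 8893.15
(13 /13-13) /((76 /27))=-81 /19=-4.26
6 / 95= 0.06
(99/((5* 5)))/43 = 99/1075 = 0.09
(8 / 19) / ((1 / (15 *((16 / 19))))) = 1920 / 361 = 5.32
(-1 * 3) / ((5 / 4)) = -12 / 5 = -2.40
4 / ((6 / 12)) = 8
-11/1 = -11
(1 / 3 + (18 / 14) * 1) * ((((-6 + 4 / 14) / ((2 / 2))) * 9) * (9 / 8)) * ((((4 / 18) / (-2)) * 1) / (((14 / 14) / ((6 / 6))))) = 510 / 49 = 10.41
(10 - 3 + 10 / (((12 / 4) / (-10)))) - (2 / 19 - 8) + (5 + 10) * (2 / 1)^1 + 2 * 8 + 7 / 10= 16109 / 570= 28.26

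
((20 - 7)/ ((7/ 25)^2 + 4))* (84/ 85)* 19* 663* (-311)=-31456561500/ 2549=-12340745.98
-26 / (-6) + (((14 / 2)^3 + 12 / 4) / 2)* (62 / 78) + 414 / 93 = 58958 / 403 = 146.30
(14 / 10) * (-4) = -28 / 5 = -5.60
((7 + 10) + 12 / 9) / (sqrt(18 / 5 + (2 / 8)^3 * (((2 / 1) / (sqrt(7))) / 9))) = 220 * sqrt(70) / sqrt(5 * sqrt(7) + 36288) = 9.66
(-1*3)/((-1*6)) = 0.50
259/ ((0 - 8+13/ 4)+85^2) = 0.04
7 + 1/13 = 7.08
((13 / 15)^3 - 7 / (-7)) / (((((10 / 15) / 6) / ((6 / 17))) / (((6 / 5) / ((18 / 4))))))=44576 / 31875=1.40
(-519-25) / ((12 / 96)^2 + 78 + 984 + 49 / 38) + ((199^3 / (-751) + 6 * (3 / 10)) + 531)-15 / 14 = -677153601784141 / 67971906030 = -9962.26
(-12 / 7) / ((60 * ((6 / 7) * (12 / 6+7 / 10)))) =-1 / 81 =-0.01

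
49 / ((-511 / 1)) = -7 / 73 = -0.10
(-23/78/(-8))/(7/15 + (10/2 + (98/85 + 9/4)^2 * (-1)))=-166175/27561391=-0.01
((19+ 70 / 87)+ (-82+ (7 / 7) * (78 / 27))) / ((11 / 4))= -61916 / 2871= -21.57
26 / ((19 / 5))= 130 / 19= 6.84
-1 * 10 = -10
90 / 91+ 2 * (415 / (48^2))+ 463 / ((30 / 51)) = 413273561 / 524160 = 788.45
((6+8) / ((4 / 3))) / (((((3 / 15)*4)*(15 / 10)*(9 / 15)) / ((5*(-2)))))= -875 / 6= -145.83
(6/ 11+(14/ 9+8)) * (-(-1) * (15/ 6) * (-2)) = -5000/ 99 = -50.51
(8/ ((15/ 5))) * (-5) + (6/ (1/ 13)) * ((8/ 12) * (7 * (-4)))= -4408/ 3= -1469.33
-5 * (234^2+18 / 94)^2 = -33115566393405 / 2209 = -14991202532.10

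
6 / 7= 0.86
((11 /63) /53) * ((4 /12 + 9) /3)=44 /4293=0.01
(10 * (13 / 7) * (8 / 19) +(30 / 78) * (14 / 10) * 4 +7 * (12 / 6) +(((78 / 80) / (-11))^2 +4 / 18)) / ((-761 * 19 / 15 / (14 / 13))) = -0.03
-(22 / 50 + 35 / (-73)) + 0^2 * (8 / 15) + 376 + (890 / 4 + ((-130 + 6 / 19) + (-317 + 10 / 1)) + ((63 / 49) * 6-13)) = 76006677 / 485450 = 156.57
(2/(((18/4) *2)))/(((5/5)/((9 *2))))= 4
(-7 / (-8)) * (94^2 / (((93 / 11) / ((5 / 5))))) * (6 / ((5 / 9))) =9876.37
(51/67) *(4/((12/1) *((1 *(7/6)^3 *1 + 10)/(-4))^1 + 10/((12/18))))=-14688/95341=-0.15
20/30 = 2/3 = 0.67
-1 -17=-18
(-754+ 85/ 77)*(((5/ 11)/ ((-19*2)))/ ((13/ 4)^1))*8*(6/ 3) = 9275680/ 209209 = 44.34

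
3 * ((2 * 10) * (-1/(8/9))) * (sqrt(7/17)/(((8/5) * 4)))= -675 * sqrt(119)/1088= -6.77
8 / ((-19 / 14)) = -112 / 19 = -5.89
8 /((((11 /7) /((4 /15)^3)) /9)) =3584 /4125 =0.87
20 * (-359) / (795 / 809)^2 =-939834716 / 126405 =-7435.11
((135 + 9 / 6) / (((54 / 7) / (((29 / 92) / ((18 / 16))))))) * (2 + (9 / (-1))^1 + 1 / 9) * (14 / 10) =-4008641 / 83835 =-47.82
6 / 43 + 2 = 92 / 43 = 2.14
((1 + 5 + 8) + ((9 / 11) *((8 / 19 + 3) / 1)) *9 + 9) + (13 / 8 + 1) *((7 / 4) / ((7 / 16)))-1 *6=22025 / 418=52.69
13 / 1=13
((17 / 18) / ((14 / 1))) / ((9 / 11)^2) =2057 / 20412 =0.10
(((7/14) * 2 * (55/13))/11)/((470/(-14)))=-7/611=-0.01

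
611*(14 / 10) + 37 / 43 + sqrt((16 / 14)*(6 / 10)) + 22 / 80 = 2*sqrt(210) / 35 + 1473241 / 1720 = 857.36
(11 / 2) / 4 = 11 / 8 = 1.38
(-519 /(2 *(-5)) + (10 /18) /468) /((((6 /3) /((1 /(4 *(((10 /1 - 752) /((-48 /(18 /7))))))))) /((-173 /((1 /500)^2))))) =-1181848418750 /167427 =-7058887.87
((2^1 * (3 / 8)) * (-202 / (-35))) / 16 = 303 / 1120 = 0.27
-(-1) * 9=9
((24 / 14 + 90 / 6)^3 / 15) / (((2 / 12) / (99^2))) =31394818026 / 1715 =18306016.34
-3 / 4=-0.75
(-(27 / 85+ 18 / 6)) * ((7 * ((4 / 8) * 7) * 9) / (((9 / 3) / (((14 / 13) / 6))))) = -48363 / 1105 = -43.77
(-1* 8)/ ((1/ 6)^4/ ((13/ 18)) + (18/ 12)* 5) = -7488/ 7021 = -1.07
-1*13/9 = -13/9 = -1.44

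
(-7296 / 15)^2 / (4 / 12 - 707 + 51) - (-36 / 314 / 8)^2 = -6997903198023 / 19393833200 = -360.83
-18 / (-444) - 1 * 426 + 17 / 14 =-110009 / 259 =-424.75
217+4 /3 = 655 /3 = 218.33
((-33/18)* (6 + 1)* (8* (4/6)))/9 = -616/81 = -7.60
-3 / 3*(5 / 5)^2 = -1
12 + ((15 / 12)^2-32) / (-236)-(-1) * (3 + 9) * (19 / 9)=424373 / 11328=37.46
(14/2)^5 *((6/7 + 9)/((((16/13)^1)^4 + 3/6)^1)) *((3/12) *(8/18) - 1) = -25235585648/478899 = -52695.01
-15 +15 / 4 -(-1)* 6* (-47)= -1173 / 4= -293.25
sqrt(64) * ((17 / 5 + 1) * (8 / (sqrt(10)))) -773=-773 + 704 * sqrt(10) / 25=-683.95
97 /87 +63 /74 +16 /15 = 97631 /32190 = 3.03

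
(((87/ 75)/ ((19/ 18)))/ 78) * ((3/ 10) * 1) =261/ 61750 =0.00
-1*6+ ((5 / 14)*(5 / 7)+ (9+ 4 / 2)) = 515 / 98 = 5.26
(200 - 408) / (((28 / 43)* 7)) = -2236 / 49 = -45.63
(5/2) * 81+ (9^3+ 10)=1883/2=941.50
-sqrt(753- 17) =-4*sqrt(46) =-27.13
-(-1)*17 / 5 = 17 / 5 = 3.40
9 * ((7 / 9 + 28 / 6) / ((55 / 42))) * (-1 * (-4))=8232 / 55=149.67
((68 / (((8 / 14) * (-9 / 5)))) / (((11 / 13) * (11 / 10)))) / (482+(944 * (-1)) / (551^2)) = -11741768675 / 79679264841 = -0.15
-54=-54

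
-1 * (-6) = 6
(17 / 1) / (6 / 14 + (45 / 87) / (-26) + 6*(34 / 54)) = 807534 / 198865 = 4.06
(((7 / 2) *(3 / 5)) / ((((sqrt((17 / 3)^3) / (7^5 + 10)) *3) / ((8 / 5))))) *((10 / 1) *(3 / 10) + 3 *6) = 29322.05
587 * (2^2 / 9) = 2348 / 9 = 260.89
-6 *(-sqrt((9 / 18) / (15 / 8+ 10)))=1.23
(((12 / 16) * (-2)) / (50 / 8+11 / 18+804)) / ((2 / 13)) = -351 / 29191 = -0.01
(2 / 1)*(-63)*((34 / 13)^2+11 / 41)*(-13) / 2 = 3103065 / 533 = 5821.89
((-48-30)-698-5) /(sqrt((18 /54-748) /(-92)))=-1562 * sqrt(154767) /2243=-273.96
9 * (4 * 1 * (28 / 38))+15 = 789 / 19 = 41.53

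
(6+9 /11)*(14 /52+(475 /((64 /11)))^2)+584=26961249727 /585728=46030.32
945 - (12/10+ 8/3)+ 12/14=98909/105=941.99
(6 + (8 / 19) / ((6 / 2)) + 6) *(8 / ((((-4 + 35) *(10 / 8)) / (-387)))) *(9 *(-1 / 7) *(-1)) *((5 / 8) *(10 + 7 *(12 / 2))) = -167109696 / 4123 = -40531.09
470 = 470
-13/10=-1.30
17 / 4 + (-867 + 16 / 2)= -3419 / 4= -854.75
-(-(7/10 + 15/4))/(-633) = -89/12660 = -0.01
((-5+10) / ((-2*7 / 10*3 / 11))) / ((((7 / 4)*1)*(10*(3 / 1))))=-110 / 441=-0.25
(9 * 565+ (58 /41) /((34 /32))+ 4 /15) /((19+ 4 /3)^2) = 159541149 /12967685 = 12.30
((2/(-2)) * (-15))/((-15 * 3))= -0.33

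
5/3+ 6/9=2.33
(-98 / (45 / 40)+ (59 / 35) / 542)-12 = -16920709 / 170730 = -99.11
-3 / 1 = -3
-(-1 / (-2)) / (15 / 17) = -17 / 30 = -0.57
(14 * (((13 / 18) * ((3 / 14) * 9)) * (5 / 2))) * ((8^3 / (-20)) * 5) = -6240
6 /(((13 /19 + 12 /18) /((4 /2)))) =684 /77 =8.88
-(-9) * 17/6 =51/2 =25.50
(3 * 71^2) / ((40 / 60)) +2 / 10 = 22684.70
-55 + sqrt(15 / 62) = -54.51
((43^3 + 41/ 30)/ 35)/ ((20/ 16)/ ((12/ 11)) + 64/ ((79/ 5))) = 1507478632/ 3448375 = 437.16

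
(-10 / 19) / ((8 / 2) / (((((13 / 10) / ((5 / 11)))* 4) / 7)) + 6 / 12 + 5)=-0.07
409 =409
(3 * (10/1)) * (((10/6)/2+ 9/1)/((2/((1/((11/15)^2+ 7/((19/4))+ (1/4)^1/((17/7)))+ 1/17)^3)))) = 50610349598529446504435/2281787809632026987618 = 22.18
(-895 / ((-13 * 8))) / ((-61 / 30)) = -13425 / 3172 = -4.23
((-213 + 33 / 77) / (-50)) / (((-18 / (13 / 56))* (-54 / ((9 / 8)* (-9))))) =-403 / 39200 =-0.01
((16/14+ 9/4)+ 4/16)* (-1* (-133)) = 969/2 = 484.50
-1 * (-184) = 184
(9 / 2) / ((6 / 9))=27 / 4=6.75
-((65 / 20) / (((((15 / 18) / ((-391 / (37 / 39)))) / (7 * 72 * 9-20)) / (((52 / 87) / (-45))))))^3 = -467059521116952152572326700544 / 521174257171875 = -896167672692481.69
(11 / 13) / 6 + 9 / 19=911 / 1482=0.61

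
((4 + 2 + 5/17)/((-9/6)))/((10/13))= -5.45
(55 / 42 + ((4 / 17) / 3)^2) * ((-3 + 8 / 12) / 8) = -47909 / 124848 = -0.38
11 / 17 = 0.65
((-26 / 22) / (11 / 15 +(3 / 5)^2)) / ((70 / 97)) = -18915 / 12628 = -1.50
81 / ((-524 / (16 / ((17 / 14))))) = -4536 / 2227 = -2.04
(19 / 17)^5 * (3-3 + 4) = 9904396 / 1419857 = 6.98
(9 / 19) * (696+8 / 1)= 6336 / 19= 333.47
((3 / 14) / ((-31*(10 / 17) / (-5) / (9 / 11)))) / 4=459 / 38192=0.01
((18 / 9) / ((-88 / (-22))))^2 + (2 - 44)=-167 / 4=-41.75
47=47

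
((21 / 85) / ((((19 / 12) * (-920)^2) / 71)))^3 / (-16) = -89494571817 / 638534772877358464000000000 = -0.00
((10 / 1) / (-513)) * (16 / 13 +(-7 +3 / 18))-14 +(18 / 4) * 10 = 32758 / 1053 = 31.11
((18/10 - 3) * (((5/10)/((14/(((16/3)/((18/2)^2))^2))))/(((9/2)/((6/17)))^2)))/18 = -0.00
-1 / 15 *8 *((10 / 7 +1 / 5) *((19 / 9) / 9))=-0.20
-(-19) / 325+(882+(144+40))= 346469 / 325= 1066.06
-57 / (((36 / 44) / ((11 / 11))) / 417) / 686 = -29051 / 686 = -42.35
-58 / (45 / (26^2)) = -39208 / 45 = -871.29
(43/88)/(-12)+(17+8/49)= 885989/51744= 17.12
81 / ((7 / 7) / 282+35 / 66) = 13959 / 92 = 151.73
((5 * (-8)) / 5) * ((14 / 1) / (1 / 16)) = -1792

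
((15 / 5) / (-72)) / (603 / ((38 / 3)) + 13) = -0.00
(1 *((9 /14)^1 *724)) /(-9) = -362 /7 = -51.71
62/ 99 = 0.63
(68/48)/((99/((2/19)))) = 17/11286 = 0.00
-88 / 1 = -88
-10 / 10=-1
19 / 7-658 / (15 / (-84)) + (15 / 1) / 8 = 1033029 / 280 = 3689.39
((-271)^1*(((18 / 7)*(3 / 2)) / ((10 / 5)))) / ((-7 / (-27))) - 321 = -229017 / 98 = -2336.91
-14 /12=-7 /6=-1.17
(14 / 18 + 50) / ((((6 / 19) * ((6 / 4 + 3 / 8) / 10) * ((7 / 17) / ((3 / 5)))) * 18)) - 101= -268561 / 8505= -31.58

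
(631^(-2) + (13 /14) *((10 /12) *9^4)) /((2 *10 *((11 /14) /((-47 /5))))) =-2660227118201 /875954200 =-3036.95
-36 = -36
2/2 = 1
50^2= 2500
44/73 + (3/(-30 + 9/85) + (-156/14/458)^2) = 11416258474/22697356297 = 0.50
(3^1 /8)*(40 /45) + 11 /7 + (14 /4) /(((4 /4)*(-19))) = 1373 /798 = 1.72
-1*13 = -13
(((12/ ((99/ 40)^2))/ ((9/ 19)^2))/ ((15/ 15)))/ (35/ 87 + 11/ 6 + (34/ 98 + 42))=6566156800/ 33529211199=0.20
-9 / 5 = -1.80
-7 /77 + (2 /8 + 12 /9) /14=41 /1848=0.02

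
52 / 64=13 / 16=0.81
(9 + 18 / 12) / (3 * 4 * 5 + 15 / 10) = 7 / 41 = 0.17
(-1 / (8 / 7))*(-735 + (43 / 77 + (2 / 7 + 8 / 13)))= 641.85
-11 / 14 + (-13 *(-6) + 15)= 1291 / 14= 92.21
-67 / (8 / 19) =-1273 / 8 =-159.12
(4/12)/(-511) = -1/1533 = -0.00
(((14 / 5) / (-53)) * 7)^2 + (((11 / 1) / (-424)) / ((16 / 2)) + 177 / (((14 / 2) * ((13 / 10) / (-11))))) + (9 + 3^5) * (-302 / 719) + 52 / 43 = -4026852015760393 / 12644756196800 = -318.46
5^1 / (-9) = -0.56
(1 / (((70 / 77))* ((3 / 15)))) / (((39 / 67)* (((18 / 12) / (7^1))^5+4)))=198188144 / 83910021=2.36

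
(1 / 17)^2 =1 / 289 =0.00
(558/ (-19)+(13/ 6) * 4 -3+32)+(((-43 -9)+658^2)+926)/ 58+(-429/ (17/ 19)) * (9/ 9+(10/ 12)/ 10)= 783325187/ 112404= 6968.84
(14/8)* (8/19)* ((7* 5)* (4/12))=490/57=8.60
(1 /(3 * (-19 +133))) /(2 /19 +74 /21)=7 /8688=0.00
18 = 18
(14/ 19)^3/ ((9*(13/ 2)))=5488/ 802503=0.01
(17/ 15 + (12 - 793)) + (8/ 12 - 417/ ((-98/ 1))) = -379723/ 490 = -774.94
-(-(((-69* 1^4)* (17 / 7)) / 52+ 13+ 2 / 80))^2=-1273133761 / 13249600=-96.09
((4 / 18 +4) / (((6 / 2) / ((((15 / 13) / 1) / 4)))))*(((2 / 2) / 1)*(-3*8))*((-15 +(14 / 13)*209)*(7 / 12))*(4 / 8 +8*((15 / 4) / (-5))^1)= 19977265 / 3042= 6567.15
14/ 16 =7/ 8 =0.88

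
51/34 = 3/2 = 1.50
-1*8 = -8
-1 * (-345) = 345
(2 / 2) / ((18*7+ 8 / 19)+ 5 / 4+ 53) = 76 / 13731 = 0.01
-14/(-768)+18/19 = 7045/7296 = 0.97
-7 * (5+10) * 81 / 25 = -1701 / 5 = -340.20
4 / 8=0.50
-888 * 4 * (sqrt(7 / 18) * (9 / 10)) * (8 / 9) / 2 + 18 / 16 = 9 / 8 - 1184 * sqrt(14) / 5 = -884.90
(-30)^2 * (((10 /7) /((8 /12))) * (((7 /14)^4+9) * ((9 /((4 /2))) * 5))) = 22021875 /56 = 393247.77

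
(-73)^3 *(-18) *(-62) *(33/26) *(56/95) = -324816280.27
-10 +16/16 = -9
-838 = -838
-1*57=-57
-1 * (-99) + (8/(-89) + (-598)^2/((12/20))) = 159160189/267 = 596105.58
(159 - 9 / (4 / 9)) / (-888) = -5 / 32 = -0.16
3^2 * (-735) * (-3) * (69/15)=91287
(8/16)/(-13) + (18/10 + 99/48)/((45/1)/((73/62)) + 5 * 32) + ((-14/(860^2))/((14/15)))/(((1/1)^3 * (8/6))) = -1056843677/55650462400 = -0.02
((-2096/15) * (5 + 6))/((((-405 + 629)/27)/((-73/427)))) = 946737/29890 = 31.67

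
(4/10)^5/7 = 32/21875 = 0.00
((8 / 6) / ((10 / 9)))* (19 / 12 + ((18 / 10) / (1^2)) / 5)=583 / 250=2.33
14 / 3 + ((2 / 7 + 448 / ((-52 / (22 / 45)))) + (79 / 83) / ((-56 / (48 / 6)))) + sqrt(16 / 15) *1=205441 / 339885 + 4 *sqrt(15) / 15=1.64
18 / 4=9 / 2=4.50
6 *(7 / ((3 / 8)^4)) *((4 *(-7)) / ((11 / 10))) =-16056320 / 297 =-54061.68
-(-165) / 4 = 165 / 4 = 41.25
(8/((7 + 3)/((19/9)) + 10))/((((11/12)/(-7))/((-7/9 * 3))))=532/55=9.67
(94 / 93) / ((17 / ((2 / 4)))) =47 / 1581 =0.03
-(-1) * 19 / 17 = 19 / 17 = 1.12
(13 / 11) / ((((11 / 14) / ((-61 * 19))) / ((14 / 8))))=-738283 / 242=-3050.76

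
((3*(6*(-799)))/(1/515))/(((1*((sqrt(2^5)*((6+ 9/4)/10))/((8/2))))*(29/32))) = -1580102400*sqrt(2)/319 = -7005022.71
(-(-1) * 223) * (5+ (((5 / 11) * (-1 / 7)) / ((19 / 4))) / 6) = 4891505 / 4389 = 1114.49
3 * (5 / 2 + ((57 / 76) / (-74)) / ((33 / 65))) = 24225 / 3256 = 7.44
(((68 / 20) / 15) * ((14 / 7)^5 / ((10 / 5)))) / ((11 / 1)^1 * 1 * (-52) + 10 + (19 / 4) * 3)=-1088 / 164325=-0.01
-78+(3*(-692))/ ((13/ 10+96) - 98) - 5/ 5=20207/ 7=2886.71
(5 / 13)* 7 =35 / 13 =2.69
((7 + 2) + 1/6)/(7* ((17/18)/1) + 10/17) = 2805/2203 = 1.27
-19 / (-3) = 6.33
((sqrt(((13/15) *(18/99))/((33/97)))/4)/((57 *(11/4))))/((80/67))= 67 *sqrt(12610)/8276400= 0.00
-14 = -14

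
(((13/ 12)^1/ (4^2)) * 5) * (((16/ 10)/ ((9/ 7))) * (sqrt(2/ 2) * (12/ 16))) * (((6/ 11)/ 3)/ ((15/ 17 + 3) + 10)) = 1547/ 373824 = 0.00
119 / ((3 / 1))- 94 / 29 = 3169 / 87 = 36.43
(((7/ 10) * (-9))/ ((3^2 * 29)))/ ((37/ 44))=-154/ 5365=-0.03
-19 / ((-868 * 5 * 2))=19 / 8680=0.00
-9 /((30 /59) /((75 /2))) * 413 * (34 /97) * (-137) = 2553783435 /194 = 13163832.14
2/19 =0.11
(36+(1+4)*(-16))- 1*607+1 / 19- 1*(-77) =-10905 / 19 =-573.95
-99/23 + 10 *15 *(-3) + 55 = -9184/23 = -399.30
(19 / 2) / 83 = 19 / 166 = 0.11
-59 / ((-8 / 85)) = 5015 / 8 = 626.88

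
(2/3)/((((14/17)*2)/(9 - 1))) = 68/21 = 3.24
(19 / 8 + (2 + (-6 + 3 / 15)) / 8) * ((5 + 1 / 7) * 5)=342 / 7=48.86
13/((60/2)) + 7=223/30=7.43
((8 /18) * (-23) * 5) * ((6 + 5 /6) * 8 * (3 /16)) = -4715 /9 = -523.89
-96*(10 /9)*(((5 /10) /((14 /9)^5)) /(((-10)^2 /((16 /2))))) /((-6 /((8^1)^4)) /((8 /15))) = 71663616 /420175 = 170.56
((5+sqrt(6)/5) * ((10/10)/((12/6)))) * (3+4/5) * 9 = 171 * sqrt(6)/50+171/2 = 93.88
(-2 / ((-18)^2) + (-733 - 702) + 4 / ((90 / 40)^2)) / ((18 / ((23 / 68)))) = -5343889 / 198288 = -26.95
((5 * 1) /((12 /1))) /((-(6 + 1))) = -5 /84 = -0.06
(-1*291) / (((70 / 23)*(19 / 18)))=-60237 / 665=-90.58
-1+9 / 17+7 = 111 / 17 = 6.53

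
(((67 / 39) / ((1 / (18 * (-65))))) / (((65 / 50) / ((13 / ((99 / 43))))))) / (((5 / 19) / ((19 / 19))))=-33175.15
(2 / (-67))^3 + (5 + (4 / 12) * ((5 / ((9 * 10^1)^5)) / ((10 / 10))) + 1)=6.00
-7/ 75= -0.09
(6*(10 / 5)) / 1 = 12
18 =18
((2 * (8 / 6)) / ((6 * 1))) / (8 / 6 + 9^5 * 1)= 0.00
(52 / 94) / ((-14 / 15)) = -0.59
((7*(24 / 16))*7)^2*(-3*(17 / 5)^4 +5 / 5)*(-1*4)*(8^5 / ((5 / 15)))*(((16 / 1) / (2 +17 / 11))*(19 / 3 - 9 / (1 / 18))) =-596762904104848.59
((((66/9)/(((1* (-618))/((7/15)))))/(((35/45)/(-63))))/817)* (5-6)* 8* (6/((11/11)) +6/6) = -12936/420755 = -0.03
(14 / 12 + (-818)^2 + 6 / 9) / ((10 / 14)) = 5620657 / 6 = 936776.17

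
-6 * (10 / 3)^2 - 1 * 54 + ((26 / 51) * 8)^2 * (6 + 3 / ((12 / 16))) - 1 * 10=92776 / 2601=35.67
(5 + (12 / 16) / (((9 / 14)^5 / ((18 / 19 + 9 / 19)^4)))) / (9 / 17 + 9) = 72792589 / 21112002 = 3.45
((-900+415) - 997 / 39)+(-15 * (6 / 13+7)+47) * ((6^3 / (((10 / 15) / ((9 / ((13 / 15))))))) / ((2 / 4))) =-221758216 / 507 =-437392.93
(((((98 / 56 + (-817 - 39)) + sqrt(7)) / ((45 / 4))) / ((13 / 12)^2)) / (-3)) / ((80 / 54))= 61506 / 4225 - 72* sqrt(7) / 4225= 14.51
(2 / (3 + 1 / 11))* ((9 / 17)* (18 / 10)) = 891 / 1445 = 0.62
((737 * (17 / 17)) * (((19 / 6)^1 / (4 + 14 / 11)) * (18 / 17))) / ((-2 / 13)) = -3046.29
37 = 37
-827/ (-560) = 827/ 560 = 1.48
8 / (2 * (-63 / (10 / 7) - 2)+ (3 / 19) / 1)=-95 / 1093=-0.09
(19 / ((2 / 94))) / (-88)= -10.15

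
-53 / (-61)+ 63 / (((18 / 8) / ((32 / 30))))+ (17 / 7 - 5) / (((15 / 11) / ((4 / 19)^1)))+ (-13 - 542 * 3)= -195766058 / 121695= -1608.66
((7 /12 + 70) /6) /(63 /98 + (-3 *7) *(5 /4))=-5929 /12906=-0.46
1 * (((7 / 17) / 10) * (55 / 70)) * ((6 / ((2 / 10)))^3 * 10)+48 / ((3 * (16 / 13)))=148721 / 17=8748.29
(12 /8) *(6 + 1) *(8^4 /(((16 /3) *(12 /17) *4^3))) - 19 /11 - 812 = -635.23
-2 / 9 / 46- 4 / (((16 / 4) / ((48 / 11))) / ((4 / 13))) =-39887 / 29601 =-1.35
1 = 1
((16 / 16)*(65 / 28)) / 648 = 65 / 18144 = 0.00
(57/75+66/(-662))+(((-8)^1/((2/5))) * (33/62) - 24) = -8717966/256525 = -33.98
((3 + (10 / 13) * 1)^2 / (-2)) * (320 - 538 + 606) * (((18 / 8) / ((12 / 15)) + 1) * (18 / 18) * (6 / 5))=-42620151 / 3380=-12609.51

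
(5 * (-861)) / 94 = -4305 / 94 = -45.80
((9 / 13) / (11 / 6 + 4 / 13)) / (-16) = -27 / 1336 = -0.02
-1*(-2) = 2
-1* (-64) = 64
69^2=4761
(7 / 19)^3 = 343 / 6859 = 0.05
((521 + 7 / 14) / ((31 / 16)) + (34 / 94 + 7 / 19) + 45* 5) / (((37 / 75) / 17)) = 17467600725 / 1024271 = 17053.69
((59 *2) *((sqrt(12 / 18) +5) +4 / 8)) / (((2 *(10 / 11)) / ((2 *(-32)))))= -114224 / 5 - 20768 *sqrt(6) / 15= -26236.20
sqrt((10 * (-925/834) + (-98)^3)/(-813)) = sqrt(14784392742941)/113007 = 34.02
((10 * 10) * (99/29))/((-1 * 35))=-1980/203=-9.75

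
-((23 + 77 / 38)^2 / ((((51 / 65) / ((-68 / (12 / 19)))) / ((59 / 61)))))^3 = 57233680945350732159380875 / 99639211456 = 574409212086395.70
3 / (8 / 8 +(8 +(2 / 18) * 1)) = 27 / 82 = 0.33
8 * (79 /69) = 632 /69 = 9.16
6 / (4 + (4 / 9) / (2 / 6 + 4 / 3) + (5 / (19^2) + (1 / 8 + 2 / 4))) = 1.22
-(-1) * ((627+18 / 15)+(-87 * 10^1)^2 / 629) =1831.54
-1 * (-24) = 24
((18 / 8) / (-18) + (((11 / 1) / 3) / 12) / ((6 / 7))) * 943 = 23575 / 108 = 218.29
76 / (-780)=-19 / 195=-0.10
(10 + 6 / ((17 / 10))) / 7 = 230 / 119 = 1.93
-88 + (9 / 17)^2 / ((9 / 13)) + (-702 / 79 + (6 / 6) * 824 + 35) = 762.52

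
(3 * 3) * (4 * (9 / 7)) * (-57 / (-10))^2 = 1503.82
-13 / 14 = -0.93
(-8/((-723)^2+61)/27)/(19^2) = -4/2547817065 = -0.00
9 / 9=1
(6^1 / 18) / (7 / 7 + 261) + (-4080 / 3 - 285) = -1292969 / 786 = -1645.00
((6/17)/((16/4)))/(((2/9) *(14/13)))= 351/952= 0.37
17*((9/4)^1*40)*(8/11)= 12240/11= 1112.73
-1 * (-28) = 28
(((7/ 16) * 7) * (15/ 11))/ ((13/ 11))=735/ 208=3.53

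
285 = 285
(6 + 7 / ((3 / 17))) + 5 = 152 / 3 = 50.67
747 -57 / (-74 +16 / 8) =17947 / 24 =747.79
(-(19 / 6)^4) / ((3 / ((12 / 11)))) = -130321 / 3564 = -36.57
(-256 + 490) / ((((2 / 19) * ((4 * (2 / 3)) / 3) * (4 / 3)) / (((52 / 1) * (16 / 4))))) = 780273 / 2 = 390136.50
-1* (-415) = 415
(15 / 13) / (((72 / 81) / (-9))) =-1215 / 104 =-11.68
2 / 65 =0.03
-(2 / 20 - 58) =579 / 10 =57.90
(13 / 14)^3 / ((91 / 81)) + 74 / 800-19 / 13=-8194869 / 12485200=-0.66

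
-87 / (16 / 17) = -1479 / 16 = -92.44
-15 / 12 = -5 / 4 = -1.25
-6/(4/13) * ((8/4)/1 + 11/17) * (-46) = 2374.41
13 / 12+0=13 / 12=1.08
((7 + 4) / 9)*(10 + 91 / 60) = 14.08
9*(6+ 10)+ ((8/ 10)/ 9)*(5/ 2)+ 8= 152.22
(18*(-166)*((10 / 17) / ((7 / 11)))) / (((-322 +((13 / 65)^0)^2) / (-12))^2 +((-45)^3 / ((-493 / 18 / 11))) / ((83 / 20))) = -12658124160 / 43695131417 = -0.29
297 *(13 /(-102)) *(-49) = 63063 /34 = 1854.79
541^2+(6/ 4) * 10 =292696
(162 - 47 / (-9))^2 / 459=2265025 / 37179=60.92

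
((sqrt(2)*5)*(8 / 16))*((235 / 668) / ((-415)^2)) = 47*sqrt(2) / 9203704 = 0.00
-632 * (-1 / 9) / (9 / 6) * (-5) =-6320 / 27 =-234.07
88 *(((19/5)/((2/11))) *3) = 27588/5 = 5517.60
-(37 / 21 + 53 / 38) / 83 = -2519 / 66234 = -0.04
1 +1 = 2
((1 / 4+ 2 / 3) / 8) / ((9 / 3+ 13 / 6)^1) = 11 / 496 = 0.02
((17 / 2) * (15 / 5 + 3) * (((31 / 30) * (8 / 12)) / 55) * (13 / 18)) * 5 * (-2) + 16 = 16909 / 1485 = 11.39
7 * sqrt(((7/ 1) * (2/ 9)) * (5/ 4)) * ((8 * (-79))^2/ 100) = 349496 * sqrt(70)/ 75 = 38987.91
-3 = -3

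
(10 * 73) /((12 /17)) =6205 /6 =1034.17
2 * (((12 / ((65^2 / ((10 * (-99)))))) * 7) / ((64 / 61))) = -126819 / 3380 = -37.52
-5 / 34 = -0.15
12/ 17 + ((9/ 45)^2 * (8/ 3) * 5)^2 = 3788/ 3825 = 0.99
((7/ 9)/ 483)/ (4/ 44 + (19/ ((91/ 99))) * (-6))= -1001/ 77038155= -0.00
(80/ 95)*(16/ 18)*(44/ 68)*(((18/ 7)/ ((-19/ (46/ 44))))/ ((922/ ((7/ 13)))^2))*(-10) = 51520/ 220416792713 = 0.00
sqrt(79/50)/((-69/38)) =-0.69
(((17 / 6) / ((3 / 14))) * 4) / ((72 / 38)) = 27.91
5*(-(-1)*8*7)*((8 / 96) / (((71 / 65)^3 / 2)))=35.81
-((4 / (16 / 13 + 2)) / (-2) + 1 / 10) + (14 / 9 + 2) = 2567 / 630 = 4.07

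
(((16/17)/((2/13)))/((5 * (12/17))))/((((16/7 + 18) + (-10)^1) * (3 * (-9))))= -0.01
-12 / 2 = -6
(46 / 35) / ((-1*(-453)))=46 / 15855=0.00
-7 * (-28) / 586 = 98 / 293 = 0.33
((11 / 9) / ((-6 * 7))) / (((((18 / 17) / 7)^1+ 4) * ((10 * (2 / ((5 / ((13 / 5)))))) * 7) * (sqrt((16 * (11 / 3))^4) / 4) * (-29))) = 85 / 22026740736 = 0.00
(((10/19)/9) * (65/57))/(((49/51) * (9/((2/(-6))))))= -0.00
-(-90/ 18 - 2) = 7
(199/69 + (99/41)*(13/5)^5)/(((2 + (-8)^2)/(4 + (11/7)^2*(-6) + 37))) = 1643394288157/14295290625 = 114.96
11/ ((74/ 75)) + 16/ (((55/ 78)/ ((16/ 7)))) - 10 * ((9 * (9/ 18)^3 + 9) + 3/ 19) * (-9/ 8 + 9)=-6467696397/ 8660960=-746.76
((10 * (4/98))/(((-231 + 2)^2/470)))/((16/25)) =29375/5139218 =0.01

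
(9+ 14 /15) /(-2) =-4.97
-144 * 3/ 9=-48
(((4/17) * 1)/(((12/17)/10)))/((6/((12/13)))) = 0.51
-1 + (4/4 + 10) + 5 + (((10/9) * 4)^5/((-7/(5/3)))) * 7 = -2875.25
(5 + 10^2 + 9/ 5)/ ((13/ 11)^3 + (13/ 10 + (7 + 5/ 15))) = 4264524/ 410639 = 10.39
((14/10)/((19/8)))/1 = 56/95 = 0.59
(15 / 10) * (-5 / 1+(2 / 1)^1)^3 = -81 / 2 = -40.50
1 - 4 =-3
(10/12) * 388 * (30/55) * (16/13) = 31040/143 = 217.06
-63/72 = -7/8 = -0.88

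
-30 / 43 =-0.70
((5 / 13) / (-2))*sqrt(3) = -5*sqrt(3) / 26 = -0.33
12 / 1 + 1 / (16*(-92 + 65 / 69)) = 12.00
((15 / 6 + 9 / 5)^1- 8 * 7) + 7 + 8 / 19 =-44.28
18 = 18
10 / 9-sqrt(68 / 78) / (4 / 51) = 10 / 9-17 * sqrt(1326) / 52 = -10.79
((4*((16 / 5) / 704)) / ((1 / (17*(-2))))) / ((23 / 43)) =-1462 / 1265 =-1.16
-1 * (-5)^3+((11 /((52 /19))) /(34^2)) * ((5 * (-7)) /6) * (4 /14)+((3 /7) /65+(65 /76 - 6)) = 14373551239 /119923440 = 119.86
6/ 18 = 1/ 3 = 0.33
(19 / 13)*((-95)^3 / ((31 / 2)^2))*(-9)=586444500 / 12493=46941.85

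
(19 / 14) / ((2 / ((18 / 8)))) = 171 / 112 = 1.53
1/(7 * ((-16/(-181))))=181/112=1.62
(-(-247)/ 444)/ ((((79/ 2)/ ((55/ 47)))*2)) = 13585/ 1648572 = 0.01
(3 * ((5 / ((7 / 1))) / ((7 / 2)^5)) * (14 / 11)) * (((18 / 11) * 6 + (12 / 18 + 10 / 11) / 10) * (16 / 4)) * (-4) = -1685504 / 2033647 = -0.83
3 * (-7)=-21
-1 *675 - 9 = -684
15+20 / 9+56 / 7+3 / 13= 2978 / 117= 25.45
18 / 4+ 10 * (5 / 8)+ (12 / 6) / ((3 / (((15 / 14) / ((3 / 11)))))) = 1123 / 84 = 13.37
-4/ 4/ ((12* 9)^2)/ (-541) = 1/ 6310224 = 0.00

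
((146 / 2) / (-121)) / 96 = -73 / 11616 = -0.01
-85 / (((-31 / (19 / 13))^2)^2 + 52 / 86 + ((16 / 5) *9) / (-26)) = -30961011575 / 73722646539069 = -0.00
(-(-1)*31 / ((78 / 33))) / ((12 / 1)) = 341 / 312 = 1.09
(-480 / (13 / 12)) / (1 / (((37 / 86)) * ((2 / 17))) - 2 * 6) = -213120 / 3731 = -57.12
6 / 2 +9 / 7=30 / 7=4.29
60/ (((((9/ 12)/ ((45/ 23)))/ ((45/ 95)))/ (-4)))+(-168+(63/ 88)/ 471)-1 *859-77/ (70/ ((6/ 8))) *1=-19990331051/ 15093980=-1324.39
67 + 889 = 956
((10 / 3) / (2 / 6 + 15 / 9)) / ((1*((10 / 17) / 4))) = 34 / 3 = 11.33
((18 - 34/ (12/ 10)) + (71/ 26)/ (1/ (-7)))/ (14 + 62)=-2297/ 5928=-0.39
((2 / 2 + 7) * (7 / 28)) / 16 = 1 / 8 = 0.12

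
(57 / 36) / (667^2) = 19 / 5338668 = 0.00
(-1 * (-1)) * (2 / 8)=1 / 4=0.25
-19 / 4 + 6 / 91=-1705 / 364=-4.68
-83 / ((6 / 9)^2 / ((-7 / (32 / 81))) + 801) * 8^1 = -0.83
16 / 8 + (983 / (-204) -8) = -2207 / 204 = -10.82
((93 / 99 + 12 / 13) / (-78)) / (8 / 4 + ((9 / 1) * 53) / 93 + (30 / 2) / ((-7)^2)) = -1213681 / 377919828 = -0.00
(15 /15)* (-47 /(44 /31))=-1457 /44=-33.11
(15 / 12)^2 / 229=25 / 3664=0.01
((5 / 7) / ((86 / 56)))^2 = 400 / 1849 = 0.22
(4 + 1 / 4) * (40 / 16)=85 / 8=10.62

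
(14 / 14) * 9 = 9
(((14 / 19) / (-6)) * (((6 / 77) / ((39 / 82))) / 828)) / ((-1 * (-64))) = -41 / 107984448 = -0.00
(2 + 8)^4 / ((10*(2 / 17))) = 8500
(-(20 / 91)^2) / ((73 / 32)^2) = -409600 / 44129449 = -0.01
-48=-48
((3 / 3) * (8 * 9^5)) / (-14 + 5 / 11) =-5196312 / 149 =-34874.58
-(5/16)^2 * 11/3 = -275/768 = -0.36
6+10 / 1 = 16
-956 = -956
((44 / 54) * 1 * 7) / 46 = 77 / 621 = 0.12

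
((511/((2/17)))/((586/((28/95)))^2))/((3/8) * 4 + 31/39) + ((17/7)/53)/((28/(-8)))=-0.01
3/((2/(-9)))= -27/2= -13.50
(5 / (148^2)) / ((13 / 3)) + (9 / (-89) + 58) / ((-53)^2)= 1471077071 / 71188284752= 0.02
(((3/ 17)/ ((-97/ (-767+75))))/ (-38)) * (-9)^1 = 0.30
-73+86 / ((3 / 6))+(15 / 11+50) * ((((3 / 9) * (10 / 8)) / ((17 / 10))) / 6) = 101.10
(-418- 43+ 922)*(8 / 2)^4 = 118016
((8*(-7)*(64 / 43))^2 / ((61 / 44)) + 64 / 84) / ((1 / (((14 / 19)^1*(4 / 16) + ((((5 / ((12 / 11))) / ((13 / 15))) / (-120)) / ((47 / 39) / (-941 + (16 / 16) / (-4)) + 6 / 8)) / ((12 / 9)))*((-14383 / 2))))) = -21032496774294761821 / 4166341293828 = -5048193.44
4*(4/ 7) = 16/ 7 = 2.29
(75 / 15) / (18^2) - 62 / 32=-2491 / 1296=-1.92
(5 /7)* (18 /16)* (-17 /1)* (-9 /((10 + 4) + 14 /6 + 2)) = 4131 /616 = 6.71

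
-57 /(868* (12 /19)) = -361 /3472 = -0.10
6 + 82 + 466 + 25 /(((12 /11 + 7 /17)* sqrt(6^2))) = 938719 /1686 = 556.77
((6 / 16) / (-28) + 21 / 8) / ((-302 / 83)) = -48555 / 67648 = -0.72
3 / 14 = 0.21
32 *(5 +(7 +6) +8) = 832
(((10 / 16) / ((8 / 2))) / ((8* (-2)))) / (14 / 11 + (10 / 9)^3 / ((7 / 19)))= -280665 / 143586304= -0.00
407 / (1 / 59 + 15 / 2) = 54.14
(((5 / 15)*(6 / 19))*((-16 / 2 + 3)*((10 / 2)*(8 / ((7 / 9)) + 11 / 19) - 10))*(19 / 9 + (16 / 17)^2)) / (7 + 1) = -25528625 / 2921212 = -8.74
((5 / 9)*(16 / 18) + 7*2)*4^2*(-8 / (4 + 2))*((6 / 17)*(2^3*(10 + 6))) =-13968.64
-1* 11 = -11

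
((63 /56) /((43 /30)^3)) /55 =6075 /874577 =0.01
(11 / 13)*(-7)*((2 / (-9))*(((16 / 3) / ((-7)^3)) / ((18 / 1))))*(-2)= 352 / 154791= 0.00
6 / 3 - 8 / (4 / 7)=-12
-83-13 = -96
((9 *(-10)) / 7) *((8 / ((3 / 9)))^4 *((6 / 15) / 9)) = -1327104 / 7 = -189586.29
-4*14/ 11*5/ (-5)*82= 4592/ 11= 417.45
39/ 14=2.79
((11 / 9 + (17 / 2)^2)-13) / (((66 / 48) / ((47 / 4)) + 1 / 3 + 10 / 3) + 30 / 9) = 102319 / 12042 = 8.50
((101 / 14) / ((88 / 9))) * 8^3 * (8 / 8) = 377.77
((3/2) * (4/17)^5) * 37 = 56832/1419857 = 0.04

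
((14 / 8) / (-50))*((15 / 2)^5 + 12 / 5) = -26580813 / 32000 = -830.65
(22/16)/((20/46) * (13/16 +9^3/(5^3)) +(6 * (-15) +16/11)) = -69575/4334221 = -0.02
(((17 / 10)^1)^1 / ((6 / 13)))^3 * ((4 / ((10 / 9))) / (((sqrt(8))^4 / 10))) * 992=334609691 / 12000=27884.14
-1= -1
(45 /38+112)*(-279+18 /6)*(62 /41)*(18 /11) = -60217128 /779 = -77300.55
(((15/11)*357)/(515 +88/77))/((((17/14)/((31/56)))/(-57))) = -3896235/158972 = -24.51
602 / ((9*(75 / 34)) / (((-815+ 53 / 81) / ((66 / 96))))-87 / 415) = -8964731834240 / 3371440911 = -2659.02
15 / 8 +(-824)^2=5431823 / 8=678977.88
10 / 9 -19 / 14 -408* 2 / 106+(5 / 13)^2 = -8798669 / 1128582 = -7.80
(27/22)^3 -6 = -44205/10648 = -4.15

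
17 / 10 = 1.70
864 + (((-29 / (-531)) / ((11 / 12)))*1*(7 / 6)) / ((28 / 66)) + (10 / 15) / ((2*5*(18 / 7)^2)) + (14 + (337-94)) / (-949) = 235082084039 / 272116260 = 863.90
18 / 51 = 0.35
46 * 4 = 184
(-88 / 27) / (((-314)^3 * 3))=11 / 313461333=0.00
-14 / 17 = -0.82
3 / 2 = 1.50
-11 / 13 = -0.85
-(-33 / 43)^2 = -1089 / 1849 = -0.59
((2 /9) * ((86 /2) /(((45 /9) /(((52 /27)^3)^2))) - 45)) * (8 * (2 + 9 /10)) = 177008252482264 /87169610025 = 2030.62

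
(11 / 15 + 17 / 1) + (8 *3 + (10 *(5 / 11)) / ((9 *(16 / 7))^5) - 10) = 54033221947019 / 1702727516160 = 31.73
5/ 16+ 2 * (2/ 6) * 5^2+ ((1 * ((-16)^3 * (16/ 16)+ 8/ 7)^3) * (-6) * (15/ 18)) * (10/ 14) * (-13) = -3187877220373.19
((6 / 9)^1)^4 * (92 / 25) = 1472 / 2025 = 0.73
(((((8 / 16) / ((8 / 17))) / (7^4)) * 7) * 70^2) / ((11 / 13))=5525 / 308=17.94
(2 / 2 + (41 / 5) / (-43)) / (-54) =-29 / 1935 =-0.01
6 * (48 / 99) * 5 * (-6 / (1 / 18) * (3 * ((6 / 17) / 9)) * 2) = -369.63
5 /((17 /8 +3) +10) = 40 /121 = 0.33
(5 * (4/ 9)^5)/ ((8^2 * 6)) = 40/ 177147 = 0.00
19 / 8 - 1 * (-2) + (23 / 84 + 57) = 10357 / 168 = 61.65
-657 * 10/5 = -1314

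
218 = 218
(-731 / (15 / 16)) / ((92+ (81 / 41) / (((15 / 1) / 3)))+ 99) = -7052 / 1731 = -4.07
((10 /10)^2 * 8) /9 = 0.89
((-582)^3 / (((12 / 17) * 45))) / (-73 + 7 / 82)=2544532324 / 29895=85115.65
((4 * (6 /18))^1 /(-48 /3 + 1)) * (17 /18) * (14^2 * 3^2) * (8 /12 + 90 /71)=-2745568 /9585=-286.44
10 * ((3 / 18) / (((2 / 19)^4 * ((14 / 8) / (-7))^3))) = -2606420 / 3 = -868806.67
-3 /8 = -0.38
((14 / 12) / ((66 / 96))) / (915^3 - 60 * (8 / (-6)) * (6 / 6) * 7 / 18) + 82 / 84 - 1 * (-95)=305711159747911 / 3185281247610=95.98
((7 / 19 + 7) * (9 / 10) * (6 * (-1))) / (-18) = 42 / 19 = 2.21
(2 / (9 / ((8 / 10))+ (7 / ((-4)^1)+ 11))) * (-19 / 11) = -76 / 451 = -0.17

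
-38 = -38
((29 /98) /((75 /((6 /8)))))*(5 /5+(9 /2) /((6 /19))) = 1769 /39200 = 0.05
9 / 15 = 3 / 5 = 0.60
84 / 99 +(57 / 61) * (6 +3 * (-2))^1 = 28 / 33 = 0.85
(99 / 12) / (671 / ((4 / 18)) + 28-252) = 33 / 11182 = 0.00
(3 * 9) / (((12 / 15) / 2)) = 135 / 2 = 67.50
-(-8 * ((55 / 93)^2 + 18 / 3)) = 439352 / 8649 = 50.80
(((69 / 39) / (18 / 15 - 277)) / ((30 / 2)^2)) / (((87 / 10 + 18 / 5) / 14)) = -92 / 2835027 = -0.00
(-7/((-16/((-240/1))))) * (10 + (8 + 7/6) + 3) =-4655/2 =-2327.50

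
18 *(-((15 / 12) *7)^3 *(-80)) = 1929375 / 2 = 964687.50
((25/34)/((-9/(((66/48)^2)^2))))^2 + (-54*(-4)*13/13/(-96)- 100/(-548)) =-426617504121127/215220341440512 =-1.98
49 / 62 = 0.79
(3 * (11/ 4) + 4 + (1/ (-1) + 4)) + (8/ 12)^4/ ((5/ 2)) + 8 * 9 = 141473/ 1620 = 87.33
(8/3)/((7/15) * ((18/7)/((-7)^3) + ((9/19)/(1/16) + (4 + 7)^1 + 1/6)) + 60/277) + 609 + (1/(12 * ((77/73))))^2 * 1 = 151473717628678589/248601291002064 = 609.30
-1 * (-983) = 983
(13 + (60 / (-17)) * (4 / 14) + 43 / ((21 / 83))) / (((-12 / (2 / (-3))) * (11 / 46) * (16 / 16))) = 1493942 / 35343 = 42.27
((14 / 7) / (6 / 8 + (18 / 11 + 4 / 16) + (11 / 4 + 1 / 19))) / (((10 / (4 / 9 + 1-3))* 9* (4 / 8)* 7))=-3344 / 1841535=-0.00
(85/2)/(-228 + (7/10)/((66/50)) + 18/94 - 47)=-131835/850811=-0.15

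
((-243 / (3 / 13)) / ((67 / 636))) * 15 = -149934.63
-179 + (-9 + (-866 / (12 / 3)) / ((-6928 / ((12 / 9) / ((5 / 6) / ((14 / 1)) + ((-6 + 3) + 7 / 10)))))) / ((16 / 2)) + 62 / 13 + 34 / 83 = -2842111835 / 16245424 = -174.95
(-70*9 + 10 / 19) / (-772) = 2990 / 3667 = 0.82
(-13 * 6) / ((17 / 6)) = -468 / 17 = -27.53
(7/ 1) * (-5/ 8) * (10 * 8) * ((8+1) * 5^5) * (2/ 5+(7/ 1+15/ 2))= -146671875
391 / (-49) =-7.98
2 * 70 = 140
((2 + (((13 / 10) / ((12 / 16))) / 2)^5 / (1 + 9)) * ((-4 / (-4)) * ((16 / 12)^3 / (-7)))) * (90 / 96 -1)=31117586 / 717609375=0.04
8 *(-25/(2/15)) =-1500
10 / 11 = 0.91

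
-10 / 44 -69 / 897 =-87 / 286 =-0.30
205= 205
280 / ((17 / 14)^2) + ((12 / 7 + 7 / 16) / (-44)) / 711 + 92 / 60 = 969207837547 / 5063002560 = 191.43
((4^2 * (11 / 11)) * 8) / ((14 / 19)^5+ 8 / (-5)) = -198087920 / 2139959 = -92.57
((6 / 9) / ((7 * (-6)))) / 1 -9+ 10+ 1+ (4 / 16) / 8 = 2.02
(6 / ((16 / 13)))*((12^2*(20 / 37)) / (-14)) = -7020 / 259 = -27.10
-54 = -54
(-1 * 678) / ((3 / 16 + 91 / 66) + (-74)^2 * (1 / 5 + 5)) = -1789920 / 75178663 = -0.02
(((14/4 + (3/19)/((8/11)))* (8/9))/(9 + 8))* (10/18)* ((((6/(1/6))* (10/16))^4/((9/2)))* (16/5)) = 6356250/323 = 19678.79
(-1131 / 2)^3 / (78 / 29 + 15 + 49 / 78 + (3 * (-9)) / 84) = -11453770047447 / 1139822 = -10048735.72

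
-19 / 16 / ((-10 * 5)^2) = -19 / 40000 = -0.00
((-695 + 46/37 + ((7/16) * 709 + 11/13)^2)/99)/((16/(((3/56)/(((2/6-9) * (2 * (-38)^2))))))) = -8092149911/62351373500416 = -0.00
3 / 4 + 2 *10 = 83 / 4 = 20.75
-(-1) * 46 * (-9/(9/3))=-138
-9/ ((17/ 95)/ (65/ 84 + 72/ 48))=-54435/ 476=-114.36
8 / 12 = 2 / 3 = 0.67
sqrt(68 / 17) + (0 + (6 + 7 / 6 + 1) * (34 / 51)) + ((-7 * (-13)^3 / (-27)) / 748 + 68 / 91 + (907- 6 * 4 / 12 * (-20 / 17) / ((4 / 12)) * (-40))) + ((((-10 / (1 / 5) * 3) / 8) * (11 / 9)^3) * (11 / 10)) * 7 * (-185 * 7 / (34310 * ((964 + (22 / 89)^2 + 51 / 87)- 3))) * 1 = 348304988023005895423 / 551039096383487712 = 632.09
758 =758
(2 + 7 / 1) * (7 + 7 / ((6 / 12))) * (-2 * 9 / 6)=-567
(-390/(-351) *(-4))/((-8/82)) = 410/9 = 45.56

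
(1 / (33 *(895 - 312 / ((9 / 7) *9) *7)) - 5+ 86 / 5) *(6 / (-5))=-76772064 / 5243975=-14.64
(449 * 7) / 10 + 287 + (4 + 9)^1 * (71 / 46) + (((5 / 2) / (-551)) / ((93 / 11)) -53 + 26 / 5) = 573.56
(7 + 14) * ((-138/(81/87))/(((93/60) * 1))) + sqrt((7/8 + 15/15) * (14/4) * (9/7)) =-186760/93 + 3 * sqrt(15)/4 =-2005.27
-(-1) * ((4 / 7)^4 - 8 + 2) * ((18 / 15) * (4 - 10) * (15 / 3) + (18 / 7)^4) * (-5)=1311705000 / 5764801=227.54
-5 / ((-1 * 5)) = 1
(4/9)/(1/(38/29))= 152/261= 0.58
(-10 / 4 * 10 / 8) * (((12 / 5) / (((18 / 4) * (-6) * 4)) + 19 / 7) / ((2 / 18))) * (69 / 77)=-67.85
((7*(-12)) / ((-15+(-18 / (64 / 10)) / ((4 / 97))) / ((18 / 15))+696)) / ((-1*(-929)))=-1536 / 10645411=-0.00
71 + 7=78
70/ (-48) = -1.46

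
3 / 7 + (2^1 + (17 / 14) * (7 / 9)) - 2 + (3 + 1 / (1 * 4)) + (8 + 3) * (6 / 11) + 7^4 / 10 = 315911 / 1260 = 250.72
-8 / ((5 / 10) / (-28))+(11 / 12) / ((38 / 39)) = 68239 / 152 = 448.94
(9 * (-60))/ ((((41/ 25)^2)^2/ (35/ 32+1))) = -3533203125/ 22606088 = -156.29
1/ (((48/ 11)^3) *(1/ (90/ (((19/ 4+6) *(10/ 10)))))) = 6655/ 66048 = 0.10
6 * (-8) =-48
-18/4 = -9/2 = -4.50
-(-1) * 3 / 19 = 3 / 19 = 0.16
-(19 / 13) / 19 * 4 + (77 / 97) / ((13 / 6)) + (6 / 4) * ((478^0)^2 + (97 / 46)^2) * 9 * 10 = 1962114959 / 2668276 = 735.35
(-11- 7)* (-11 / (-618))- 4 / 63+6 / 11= 11533 / 71379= 0.16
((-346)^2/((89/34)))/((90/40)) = 16281376/801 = 20326.31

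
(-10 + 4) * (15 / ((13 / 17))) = -1530 / 13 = -117.69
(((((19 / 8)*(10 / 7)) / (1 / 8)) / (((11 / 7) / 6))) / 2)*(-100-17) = -66690 / 11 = -6062.73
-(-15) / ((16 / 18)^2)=1215 / 64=18.98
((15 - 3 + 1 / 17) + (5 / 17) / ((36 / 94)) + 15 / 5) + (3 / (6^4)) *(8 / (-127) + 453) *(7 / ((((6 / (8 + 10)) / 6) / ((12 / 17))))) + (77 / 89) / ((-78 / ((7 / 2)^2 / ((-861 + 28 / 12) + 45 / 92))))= 1161675030849239 / 10649880401238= 109.08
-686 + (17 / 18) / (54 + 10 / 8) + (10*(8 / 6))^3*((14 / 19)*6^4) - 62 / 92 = 231398839847 / 102258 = 2262892.29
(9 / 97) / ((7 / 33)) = 297 / 679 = 0.44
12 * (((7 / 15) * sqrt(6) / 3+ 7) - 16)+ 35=-68.43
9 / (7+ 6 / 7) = 1.15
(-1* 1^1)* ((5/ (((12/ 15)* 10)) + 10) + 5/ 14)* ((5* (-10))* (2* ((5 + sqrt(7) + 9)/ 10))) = 3075* sqrt(7)/ 28 + 3075/ 2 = 1828.06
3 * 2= 6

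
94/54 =47/27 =1.74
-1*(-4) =4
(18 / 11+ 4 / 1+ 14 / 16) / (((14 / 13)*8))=7449 / 9856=0.76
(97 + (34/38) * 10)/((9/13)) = 8723/57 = 153.04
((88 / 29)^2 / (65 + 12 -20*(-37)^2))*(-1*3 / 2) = 3872 / 7653941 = 0.00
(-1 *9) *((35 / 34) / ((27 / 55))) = -1925 / 102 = -18.87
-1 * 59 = -59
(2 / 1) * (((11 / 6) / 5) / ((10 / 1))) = 0.07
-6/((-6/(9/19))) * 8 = 72/19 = 3.79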